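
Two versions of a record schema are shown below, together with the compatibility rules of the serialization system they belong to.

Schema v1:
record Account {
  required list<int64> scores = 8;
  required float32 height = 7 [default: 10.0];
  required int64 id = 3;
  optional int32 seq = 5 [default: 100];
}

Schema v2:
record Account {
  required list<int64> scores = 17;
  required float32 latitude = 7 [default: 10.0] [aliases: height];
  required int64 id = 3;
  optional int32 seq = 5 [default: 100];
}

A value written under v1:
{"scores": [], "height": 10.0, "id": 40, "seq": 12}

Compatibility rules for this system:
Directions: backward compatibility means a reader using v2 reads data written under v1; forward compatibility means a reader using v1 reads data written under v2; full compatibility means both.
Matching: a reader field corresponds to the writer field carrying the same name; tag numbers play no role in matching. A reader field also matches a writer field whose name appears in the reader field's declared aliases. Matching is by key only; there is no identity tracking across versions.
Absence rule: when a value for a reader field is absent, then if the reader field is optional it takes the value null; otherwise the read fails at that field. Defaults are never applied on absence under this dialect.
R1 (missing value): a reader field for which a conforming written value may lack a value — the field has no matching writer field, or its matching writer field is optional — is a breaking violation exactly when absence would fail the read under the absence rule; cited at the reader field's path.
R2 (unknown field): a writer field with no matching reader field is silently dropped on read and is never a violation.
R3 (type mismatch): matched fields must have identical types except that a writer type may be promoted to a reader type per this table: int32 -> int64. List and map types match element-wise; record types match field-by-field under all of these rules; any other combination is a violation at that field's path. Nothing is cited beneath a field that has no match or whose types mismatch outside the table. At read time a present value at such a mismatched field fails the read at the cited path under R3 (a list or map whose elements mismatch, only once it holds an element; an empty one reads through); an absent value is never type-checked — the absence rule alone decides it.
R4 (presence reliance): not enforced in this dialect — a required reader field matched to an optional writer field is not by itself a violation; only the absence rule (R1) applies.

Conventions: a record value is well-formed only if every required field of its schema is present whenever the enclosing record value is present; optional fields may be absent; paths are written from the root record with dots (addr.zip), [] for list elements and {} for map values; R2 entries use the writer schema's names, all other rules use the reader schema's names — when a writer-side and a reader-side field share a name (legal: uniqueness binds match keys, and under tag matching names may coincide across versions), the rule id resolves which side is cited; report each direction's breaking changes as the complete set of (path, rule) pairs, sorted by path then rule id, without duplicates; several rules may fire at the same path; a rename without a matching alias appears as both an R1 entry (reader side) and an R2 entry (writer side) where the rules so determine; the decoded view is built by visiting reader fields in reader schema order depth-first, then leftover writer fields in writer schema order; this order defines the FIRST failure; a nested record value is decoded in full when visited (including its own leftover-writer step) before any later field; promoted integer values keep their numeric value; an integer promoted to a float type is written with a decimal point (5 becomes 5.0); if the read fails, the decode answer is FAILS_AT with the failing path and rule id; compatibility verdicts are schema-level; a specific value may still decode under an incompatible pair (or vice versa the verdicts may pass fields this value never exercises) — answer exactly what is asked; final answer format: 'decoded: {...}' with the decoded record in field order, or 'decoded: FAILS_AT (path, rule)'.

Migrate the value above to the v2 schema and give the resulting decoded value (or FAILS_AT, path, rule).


in Account below, arrows point writer -> reader
migrating the Account value to v2:
  scores := []
  latitude := 10.0 (from writer height)
  id := 40
  seq := 12
  => decoded: {"scores": [], "latitude": 10.0, "id": 40, "seq": 12}
the rest of the Account diff is inert for this question:
  field scores in record Account: tag 8 changed to 17 -> fires no rule on Account under this dialect and leaves the result unchanged

decoded: {"scores": [], "latitude": 10.0, "id": 40, "seq": 12}


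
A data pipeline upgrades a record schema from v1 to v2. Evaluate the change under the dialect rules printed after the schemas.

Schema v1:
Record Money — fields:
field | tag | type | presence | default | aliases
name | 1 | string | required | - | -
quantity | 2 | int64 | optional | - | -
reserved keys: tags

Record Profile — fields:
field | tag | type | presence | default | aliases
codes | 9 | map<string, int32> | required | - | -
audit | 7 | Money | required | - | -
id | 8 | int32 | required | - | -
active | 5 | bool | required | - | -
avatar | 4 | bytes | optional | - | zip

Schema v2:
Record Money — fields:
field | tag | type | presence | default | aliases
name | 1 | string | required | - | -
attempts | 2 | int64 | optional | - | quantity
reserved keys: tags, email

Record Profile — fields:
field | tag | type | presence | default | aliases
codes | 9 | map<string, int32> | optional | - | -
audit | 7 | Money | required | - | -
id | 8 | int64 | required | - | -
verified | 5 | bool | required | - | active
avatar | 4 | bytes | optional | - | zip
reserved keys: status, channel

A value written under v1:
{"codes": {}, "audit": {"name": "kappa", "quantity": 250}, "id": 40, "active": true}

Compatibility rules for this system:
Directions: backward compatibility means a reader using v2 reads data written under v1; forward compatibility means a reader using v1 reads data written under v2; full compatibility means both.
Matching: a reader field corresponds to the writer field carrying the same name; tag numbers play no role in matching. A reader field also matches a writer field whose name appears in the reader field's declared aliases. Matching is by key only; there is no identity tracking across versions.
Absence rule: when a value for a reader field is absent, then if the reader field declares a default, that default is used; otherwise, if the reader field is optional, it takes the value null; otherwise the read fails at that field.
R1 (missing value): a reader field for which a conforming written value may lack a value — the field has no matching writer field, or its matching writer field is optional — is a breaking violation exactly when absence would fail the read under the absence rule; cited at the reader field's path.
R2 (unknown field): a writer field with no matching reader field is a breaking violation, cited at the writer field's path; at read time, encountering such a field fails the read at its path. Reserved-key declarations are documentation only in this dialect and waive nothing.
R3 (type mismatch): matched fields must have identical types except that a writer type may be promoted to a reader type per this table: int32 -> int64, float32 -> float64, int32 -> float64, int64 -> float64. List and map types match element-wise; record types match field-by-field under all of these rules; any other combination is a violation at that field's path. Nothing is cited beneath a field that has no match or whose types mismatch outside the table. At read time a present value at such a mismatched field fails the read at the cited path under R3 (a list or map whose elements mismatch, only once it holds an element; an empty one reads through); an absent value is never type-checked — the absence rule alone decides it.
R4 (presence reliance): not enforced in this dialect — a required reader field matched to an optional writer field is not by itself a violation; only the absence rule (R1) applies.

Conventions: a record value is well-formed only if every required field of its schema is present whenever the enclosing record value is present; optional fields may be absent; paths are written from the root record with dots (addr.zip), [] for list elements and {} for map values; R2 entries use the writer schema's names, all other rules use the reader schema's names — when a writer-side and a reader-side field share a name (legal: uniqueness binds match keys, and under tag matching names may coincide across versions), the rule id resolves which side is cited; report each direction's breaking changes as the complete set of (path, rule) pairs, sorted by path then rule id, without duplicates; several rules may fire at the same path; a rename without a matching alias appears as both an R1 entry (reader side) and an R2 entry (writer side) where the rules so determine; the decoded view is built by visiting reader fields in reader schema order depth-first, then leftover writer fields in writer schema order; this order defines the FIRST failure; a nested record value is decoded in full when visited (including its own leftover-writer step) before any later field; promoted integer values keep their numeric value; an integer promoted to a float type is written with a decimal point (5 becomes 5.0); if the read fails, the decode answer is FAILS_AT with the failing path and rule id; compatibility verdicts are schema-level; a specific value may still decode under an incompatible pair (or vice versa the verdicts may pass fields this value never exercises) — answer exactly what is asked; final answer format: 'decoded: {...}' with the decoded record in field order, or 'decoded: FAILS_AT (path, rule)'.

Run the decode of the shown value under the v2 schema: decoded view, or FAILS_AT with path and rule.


decoded: {"codes": {}, "audit": {"name": "kappa", "attempts": 250}, "id": 40, "verified": true, "avatar": null}

the writer's type comes first in each Profile pair
decoding the Profile value with the v2 reader:
  codes := {}
  audit.name := "kappa"
  audit.attempts := 250 (from writer quantity)
  id := 40 (int32 -> int64)
  verified := true (from writer active)
  avatar := null (absent, optional -> null)
  => decoded: {"codes": {}, "audit": {"name": "kappa", "attempts": 250}, "id": 40, "verified": true, "avatar": null}
checking off the Profile differences that do not matter here:
  field id in record Profile: type int32 changed to int64 -> matters for Profile compatibility verdicts, not for this value's decode
  field codes in record Profile: required changed to optional -> matters for Profile compatibility verdicts, not for this value's decode


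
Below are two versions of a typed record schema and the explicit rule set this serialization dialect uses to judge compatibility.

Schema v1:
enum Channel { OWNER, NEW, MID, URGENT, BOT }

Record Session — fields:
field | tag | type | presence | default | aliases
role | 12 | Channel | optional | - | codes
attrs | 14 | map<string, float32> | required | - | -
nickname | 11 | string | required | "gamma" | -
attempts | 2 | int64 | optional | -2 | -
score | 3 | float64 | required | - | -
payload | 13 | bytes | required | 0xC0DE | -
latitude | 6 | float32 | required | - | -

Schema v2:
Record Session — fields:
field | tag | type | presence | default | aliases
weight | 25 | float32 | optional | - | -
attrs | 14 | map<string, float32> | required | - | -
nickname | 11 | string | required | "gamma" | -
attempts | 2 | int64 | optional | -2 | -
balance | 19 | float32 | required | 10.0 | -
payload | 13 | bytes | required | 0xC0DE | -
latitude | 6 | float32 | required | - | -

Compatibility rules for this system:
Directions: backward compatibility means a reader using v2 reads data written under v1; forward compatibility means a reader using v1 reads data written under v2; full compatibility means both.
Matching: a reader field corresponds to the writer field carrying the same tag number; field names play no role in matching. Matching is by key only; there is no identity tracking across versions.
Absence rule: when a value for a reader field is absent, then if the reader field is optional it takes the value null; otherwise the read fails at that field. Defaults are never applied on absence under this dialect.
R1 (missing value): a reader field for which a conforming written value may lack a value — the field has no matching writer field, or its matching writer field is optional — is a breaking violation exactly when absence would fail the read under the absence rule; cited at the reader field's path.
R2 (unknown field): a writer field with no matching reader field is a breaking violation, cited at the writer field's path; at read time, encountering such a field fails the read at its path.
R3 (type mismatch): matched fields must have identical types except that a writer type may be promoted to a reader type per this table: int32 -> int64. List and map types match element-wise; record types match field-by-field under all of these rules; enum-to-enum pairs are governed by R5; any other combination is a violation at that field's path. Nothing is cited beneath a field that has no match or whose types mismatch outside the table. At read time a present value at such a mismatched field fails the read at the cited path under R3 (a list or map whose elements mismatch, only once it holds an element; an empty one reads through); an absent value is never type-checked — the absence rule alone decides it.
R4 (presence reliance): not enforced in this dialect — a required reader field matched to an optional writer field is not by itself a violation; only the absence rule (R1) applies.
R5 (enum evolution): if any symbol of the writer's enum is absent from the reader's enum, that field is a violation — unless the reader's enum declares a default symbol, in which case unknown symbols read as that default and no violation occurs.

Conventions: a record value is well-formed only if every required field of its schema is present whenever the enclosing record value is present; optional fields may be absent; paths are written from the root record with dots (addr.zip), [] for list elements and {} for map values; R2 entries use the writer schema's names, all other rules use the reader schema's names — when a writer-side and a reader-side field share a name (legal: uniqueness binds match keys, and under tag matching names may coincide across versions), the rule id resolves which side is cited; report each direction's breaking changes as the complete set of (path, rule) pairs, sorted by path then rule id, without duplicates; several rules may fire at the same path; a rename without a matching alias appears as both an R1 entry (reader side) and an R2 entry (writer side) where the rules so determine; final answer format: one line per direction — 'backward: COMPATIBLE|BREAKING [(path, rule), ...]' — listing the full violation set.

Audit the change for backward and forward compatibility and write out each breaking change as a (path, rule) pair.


the writer's type comes first in each Session pair
backward analysis of Session with v2 as reader and v1 as writer:
  no writer field matches reader weight
  map<string, float32> -> map<string, float32>, writer required: attrs aligns to attrs
  string -> string, writer required: nickname aligns to nickname
  int64 -> int64, writer optional: attempts aligns to attempts
  no writer field matches reader balance
  bytes -> bytes, writer required: payload aligns to payload
  float32 -> float32, writer required: latitude aligns to latitude
  writer role: unknown to reader
  writer score: unknown to reader
  R1 fires at balance
  R2 fires at role
  R2 fires at score
  => backward: BREAKING (3)
forward analysis of Session with v1 as reader and v2 as writer:
  no writer field matches reader role
  map<string, float32> -> map<string, float32>, writer required: attrs aligns to attrs
  string -> string, writer required: nickname aligns to nickname
  int64 -> int64, writer optional: attempts aligns to attempts
  no writer field matches reader score
  bytes -> bytes, writer required: payload aligns to payload
  float32 -> float32, writer required: latitude aligns to latitude
  writer weight: unknown to reader
  writer balance: unknown to reader
  R2 fires at balance
  R1 fires at score
  R2 fires at weight
  => forward: BREAKING (3)

backward: BREAKING [(balance, R1), (role, R2), (score, R2)]; forward: BREAKING [(balance, R2), (score, R1), (weight, R2)]


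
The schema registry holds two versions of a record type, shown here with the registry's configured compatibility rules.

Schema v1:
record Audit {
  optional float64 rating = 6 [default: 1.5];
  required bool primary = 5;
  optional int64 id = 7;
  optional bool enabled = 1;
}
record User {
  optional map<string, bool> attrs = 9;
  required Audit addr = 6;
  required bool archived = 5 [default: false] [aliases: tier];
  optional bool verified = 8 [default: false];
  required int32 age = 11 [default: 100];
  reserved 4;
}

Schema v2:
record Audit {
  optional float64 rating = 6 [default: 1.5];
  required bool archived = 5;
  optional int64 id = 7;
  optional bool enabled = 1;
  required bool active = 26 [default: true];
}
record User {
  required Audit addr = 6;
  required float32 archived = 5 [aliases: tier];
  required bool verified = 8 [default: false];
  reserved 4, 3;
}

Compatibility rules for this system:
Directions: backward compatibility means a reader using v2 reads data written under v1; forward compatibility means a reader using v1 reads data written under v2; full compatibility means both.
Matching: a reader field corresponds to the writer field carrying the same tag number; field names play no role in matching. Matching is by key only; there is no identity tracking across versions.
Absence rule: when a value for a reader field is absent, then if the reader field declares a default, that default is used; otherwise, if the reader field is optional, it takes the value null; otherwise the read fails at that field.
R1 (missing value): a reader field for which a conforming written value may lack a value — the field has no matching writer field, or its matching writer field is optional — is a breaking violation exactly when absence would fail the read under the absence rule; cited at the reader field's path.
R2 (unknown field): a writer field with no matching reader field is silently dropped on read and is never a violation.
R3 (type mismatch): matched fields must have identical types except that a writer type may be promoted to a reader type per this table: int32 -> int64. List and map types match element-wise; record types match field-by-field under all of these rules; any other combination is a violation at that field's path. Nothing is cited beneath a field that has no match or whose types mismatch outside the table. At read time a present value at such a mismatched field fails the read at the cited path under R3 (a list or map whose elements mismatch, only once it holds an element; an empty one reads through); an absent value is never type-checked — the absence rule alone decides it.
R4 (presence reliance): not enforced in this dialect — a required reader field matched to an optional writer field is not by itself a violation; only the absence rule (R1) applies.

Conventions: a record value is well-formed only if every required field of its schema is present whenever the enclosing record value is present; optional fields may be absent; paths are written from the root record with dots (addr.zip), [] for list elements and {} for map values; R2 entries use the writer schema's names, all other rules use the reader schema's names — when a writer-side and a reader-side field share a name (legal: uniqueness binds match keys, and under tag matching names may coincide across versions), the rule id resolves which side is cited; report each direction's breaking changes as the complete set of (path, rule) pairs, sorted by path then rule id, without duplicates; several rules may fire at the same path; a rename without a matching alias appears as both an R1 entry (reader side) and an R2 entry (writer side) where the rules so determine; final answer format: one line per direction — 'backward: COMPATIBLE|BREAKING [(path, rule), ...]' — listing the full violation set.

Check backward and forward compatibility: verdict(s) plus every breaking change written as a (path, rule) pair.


arrows below run writer -> reader for User
backward on User — v2 reading data written by v1:
  addr: paired with writer addr (Audit -> Audit; writer required)
  archived: paired with writer archived (bool -> float32; writer required)
  verified: paired with writer verified (bool -> bool; writer optional)
  writer field attrs has no reader counterpart
  writer field age has no reader counterpart
  addr.rating: paired with writer addr.rating (float64 -> float64; writer optional)
  addr.archived: paired with writer addr.primary (bool -> bool; writer required)
  addr.id: paired with writer addr.id (int64 -> int64; writer optional)
  addr.enabled: paired with writer addr.enabled (bool -> bool; writer optional)
  addr.active has no writer counterpart
  violation R3 at archived
  => backward verdict for User: BREAKING, 1 violation(s)
forward on User — v1 reading data written by v2:
  attrs has no writer counterpart
  addr: paired with writer addr (Audit -> Audit; writer required)
  archived: paired with writer archived (float32 -> bool; writer required)
  verified: paired with writer verified (bool -> bool; writer required)
  age has no writer counterpart
  addr.rating: paired with writer addr.rating (float64 -> float64; writer optional)
  addr.primary: paired with writer addr.archived (bool -> bool; writer required)
  addr.id: paired with writer addr.id (int64 -> int64; writer optional)
  addr.enabled: paired with writer addr.enabled (bool -> bool; writer optional)
  writer field addr.active has no reader counterpart
  violation R3 at archived
  => forward verdict for User: BREAKING, 1 violation(s)

backward: BREAKING [(archived, R3)]; forward: BREAKING [(archived, R3)]


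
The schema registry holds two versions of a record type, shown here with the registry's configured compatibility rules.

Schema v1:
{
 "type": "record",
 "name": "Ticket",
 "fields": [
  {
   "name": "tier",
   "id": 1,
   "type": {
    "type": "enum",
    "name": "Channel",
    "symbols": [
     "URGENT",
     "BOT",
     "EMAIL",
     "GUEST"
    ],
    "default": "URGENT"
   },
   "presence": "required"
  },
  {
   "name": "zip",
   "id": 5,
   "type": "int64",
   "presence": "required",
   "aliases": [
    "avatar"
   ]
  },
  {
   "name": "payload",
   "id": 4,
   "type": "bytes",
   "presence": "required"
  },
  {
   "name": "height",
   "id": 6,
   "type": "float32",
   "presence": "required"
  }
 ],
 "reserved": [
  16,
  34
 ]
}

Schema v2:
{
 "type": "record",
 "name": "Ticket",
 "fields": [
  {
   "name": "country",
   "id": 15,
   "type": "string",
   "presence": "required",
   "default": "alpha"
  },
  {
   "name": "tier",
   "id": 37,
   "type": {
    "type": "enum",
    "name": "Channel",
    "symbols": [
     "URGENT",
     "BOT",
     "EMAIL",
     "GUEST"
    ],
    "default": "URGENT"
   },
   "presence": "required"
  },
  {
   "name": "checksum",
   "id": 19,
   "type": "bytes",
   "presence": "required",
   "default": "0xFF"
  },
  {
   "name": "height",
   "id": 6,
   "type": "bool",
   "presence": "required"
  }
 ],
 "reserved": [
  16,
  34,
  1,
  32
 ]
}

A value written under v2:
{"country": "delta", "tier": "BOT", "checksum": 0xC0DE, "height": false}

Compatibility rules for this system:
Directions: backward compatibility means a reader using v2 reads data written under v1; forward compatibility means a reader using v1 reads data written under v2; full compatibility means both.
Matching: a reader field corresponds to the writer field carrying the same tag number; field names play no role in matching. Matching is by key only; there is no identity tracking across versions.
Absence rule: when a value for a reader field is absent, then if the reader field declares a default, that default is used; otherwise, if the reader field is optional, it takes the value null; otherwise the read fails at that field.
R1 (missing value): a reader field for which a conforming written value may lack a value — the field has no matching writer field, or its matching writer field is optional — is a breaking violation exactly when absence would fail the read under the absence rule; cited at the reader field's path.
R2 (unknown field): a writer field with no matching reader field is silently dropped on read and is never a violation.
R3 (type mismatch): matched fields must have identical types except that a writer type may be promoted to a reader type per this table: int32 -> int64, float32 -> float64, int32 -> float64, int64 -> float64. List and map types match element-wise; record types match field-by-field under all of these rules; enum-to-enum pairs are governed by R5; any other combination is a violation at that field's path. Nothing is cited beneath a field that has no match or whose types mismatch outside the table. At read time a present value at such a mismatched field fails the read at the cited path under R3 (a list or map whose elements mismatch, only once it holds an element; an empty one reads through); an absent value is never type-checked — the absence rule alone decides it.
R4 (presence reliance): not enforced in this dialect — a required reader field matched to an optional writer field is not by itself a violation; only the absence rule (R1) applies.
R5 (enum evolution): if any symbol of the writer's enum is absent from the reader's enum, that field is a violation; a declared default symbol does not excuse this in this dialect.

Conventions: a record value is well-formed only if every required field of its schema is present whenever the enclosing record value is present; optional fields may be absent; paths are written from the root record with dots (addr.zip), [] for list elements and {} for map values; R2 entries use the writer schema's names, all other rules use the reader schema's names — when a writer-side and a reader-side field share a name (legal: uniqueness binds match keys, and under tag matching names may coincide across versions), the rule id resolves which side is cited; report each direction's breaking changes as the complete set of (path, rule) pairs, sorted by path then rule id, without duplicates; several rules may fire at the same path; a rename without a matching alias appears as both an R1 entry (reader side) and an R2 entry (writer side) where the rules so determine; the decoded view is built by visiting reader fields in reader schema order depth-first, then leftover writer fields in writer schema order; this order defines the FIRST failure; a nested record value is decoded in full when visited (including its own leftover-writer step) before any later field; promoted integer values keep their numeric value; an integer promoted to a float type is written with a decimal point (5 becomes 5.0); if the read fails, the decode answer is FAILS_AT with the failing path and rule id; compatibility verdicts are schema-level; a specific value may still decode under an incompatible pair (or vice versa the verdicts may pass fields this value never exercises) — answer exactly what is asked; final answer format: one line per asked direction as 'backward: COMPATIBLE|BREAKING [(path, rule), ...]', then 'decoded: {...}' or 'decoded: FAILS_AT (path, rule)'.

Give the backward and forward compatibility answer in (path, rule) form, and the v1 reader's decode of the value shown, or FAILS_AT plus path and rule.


backward: BREAKING [(height, R3), (tier, R1)]; forward: BREAKING [(height, R3), (payload, R1), (tier, R1), (zip, R1)]; decoded: FAILS_AT (tier, R1)

each type pair in Ticket: writer, then reader
backward analysis of Ticket with v2 as reader and v1 as writer:
  country: no writer-side match
  tier: no writer-side match
  checksum: no writer-side match
  float32 -> bool, writer required: height aligns to height
  leftover writer field: tier
  leftover writer field: zip
  leftover writer field: payload
  breaking: (height, R3)
  breaking: (tier, R1)
  => backward: BREAKING (2)
forward analysis of Ticket with v1 as reader and v2 as writer:
  tier: no writer-side match
  zip: no writer-side match
  payload: no writer-side match
  bool -> float32, writer required: height aligns to height
  leftover writer field: country
  leftover writer field: tier
  leftover writer field: checksum
  breaking: (height, R3)
  breaking: (payload, R1)
  breaking: (tier, R1)
  breaking: (zip, R1)
  => forward: BREAKING (4)
migrating the Ticket value to v1:
  read fails at tier under R1 (no fill)
  => FAILS_AT (tier, R1)


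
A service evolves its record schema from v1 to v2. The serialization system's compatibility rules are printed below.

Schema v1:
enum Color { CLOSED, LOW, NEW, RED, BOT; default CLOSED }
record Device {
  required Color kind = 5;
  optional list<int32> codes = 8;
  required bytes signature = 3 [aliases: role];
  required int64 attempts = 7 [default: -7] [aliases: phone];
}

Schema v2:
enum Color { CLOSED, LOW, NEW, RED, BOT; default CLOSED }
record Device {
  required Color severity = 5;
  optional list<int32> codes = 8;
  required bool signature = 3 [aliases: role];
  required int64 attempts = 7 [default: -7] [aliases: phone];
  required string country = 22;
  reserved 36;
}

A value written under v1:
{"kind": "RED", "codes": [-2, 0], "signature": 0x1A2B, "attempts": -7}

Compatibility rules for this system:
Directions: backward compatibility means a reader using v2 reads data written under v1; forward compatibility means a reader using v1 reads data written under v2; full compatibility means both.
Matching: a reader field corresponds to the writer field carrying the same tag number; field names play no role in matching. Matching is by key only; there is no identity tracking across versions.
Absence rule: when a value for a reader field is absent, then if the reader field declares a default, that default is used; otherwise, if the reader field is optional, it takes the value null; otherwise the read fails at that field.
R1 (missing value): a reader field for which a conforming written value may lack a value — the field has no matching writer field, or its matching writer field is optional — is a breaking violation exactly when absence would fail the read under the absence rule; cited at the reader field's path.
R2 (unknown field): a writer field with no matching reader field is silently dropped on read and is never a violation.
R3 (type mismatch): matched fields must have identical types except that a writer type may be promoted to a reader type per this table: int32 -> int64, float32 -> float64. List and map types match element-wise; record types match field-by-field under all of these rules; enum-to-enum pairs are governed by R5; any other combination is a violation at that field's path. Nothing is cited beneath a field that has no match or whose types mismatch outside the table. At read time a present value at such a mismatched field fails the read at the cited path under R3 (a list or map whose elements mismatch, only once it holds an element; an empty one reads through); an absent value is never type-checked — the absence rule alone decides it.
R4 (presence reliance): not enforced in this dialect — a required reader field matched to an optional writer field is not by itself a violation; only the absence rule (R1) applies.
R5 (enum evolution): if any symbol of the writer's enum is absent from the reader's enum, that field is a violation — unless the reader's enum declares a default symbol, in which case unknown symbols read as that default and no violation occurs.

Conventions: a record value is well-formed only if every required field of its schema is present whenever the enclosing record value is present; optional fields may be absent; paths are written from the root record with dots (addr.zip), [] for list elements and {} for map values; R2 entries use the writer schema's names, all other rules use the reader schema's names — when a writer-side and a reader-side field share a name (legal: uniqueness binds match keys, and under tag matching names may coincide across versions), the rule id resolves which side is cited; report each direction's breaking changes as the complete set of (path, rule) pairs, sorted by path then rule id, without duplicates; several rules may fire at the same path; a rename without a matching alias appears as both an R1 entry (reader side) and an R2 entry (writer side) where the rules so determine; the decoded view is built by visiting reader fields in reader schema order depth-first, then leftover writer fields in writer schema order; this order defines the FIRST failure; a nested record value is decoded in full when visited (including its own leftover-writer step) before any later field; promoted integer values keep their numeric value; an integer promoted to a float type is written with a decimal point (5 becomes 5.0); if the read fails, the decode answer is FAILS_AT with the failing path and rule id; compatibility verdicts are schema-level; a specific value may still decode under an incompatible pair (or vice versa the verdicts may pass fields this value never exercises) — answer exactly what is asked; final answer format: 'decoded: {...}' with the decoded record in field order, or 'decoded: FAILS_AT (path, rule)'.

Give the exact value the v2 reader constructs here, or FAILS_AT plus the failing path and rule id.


the writer's type comes first in each Device pair
migrating the Device value to v2:
  severity := "RED" (from writer kind)
  codes := [-2, 0]
  read fails at signature under R3
  => FAILS_AT (signature, R3)
diffs on Device not affecting the asked answer:
  added field country to record Device: required string, tag 22 (in v2 it sits last) -> affects the rule determinations only; this particular Device value decodes identically
  renamed field kind to severity in record Device -> fires no rule on Device under this dialect and leaves the result unchanged

decoded: FAILS_AT (signature, R3)


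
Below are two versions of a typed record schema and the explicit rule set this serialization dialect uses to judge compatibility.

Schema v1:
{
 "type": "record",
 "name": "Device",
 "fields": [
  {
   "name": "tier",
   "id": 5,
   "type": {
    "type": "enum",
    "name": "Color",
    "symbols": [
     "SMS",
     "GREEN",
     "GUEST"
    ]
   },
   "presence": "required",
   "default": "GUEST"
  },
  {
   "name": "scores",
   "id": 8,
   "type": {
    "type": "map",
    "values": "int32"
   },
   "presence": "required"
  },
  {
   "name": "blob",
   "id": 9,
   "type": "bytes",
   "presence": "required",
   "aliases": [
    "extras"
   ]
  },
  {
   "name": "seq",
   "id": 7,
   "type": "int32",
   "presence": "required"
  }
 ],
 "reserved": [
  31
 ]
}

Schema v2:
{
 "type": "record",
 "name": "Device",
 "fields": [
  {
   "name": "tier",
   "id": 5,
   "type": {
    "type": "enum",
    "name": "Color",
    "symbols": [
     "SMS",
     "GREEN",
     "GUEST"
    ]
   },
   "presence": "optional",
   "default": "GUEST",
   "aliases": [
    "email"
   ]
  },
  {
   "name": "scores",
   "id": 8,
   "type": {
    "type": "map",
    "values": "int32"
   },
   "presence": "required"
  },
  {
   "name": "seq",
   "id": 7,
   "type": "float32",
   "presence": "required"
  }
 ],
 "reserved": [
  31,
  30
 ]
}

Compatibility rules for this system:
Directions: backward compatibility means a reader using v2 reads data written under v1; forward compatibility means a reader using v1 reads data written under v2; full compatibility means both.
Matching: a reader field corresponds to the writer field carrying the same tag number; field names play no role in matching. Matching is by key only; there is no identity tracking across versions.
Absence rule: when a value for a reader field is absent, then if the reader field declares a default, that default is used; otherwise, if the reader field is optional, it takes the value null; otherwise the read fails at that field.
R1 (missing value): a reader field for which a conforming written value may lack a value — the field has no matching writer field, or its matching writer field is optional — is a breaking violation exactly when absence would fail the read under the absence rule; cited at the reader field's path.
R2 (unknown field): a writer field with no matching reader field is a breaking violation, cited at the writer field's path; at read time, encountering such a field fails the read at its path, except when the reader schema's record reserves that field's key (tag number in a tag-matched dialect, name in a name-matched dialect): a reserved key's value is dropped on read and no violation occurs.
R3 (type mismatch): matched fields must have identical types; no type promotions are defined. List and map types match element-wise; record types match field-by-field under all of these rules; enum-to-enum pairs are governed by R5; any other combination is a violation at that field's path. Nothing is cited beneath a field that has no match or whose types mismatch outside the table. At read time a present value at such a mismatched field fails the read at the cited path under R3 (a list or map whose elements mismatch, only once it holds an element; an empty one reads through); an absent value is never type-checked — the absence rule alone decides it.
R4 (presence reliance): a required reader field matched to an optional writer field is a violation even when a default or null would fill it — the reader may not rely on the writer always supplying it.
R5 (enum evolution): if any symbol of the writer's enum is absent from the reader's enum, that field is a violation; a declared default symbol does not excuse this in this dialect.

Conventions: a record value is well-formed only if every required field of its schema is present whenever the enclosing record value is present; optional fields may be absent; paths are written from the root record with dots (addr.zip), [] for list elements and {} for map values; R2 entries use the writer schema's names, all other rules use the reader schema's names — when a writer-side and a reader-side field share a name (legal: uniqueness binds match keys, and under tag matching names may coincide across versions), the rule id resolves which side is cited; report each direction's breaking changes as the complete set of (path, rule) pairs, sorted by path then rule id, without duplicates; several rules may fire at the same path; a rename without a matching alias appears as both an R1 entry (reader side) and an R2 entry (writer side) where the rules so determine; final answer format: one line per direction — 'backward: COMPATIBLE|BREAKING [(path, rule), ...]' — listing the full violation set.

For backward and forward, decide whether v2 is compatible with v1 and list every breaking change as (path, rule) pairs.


in Device below, arrows point writer -> reader
checking backward for Device: reader v2 against writer v1:
  tier: Color -> Color, writer required; from tier
  scores: map<string, int32> -> map<string, int32>, writer required; from scores
  seq: int32 -> float32, writer required; from seq
  leftover writer field: blob
  violation R2 at blob
  violation R3 at seq
  backward on Device therefore BREAKING (2)
checking forward for Device: reader v1 against writer v2:
  tier: Color -> Color, writer optional; from tier
  scores: map<string, int32> -> map<string, int32>, writer required; from scores
  no writer field matches reader blob
  seq: float32 -> int32, writer required; from seq
  violation R1 at blob
  violation R3 at seq
  violation R4 at tier
  forward on Device therefore BREAKING (3)

backward: BREAKING [(blob, R2), (seq, R3)]; forward: BREAKING [(blob, R1), (seq, R3), (tier, R4)]


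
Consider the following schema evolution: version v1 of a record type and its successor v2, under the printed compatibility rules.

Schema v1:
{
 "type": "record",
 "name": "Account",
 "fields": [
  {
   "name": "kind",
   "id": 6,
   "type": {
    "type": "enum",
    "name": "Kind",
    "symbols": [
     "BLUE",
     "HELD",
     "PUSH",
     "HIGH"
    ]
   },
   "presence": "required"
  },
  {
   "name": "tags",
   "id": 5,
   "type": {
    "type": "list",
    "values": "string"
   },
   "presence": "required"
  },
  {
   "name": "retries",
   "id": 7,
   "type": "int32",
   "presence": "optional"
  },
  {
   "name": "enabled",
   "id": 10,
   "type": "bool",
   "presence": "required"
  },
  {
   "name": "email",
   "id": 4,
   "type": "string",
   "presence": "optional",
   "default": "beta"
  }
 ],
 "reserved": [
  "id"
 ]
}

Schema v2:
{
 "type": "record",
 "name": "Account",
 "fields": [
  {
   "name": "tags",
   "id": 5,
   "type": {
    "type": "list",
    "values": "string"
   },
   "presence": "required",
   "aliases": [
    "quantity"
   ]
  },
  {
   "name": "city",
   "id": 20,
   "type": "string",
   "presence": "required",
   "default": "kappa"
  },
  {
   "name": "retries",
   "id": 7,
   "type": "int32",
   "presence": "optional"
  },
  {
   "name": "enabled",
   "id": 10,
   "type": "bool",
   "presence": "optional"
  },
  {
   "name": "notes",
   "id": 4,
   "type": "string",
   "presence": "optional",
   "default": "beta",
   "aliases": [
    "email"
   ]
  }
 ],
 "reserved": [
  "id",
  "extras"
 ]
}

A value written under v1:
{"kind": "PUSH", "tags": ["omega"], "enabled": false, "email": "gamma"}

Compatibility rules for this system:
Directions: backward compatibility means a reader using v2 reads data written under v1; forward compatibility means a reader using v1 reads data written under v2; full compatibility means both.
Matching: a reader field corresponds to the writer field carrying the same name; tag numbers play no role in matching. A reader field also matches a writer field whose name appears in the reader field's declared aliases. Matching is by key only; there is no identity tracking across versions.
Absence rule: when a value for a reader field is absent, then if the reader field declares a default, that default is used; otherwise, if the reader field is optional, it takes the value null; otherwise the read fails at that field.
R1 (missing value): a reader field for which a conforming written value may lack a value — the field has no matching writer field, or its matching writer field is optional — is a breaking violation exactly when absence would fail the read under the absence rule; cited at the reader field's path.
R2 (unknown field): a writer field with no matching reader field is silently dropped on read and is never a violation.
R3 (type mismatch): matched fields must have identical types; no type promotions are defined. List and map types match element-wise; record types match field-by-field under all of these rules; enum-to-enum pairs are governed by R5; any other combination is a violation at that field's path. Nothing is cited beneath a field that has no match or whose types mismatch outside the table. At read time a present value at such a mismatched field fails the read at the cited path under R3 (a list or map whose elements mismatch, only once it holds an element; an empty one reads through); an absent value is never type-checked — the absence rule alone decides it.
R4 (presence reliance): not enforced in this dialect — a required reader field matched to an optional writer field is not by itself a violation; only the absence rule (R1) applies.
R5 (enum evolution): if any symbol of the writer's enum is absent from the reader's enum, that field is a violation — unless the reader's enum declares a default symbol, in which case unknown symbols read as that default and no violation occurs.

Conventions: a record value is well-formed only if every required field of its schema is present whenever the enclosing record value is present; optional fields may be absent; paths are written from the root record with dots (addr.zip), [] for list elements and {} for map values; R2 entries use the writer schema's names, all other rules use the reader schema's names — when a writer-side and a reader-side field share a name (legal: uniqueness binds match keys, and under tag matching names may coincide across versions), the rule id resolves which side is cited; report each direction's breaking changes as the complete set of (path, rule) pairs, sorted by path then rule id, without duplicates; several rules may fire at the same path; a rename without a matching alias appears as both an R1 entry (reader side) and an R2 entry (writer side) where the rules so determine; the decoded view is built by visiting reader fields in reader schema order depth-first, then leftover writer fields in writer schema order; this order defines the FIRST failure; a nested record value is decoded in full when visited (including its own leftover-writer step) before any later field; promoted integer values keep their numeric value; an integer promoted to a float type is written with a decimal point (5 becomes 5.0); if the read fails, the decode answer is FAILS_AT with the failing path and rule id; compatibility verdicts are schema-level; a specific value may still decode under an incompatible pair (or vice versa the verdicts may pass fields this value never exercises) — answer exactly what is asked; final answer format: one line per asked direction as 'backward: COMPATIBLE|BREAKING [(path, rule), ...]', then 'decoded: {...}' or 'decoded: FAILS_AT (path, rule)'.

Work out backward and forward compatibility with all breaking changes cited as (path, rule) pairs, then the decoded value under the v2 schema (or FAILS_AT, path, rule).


arrows below run writer -> reader for Account
backward on Account — v2 reading data written by v1:
  tags: paired with writer tags (list<string> -> list<string>; writer required)
  city has no writer counterpart
  retries: paired with writer retries (int32 -> int32; writer optional)
  enabled: paired with writer enabled (bool -> bool; writer required)
  notes: paired with writer email (string -> string; writer optional)
  kind (writer side), unknown to reader
  => no violations; backward on Account: COMPATIBLE
forward on Account — v1 reading data written by v2:
  kind has no writer counterpart
  tags: paired with writer tags (list<string> -> list<string>; writer required)
  retries: paired with writer retries (int32 -> int32; writer optional)
  enabled: paired with writer enabled (bool -> bool; writer optional)
  email has no writer counterpart
  city (writer side), unknown to reader
  notes (writer side), unknown to reader
  breaking: (enabled, R1)
  breaking: (kind, R1)
  => forward: BREAKING (2)
decode (reader v2):
  tags := ["omega"]
  city := "kappa" (absent -> default)
  retries := null (absent, optional -> null)
  enabled := false
  notes := "gamma" (from writer email)
  writer kind: unknown -> dropped
  => decoded: {"tags": ["omega"], "city": "kappa", "retries": null, "enabled": false, "notes": "gamma"}

backward: COMPATIBLE []; forward: BREAKING [(enabled, R1), (kind, R1)]; decoded: {"tags": ["omega"], "city": "kappa", "retries": null, "enabled": false, "notes": "gamma"}
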